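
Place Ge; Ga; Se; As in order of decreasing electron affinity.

Se > Ge > As > Ga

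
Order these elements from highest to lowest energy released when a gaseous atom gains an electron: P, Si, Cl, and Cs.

Si is in period 3, group 14; P is in period 3, group 15; Cl is in period 3, group 17; Cs is in period 6, group 1.
Atoms with high Z_eff and room in the valence shell (especially the halogens) have the most exothermic electron affinities.
Here both period and group differ, so the two effects have to be weighed against each other.
P > Cs: relative to Cs, both the across-period and down-group shifts push P's electron affinity up.
Si > P: this pair runs against the simple trend — see the exception note.
Cl > Si: Cl lies to the right of Si in period 3, so the across-period effect alone puts Cl higher.
Note the exception: Si has a higher electron affinity than P, contrary to the simple trend — adding an electron to P's half-filled 3p³ is unfavourable, so Si (3p²) has the more exothermic EA.
Tabulated electron affinity (kJ/mol): Si 134, P 72, Cl 349, Cs 46.
So from highest to lowest: Cl > Si > P > Cs.

Cl > Si > P > Cs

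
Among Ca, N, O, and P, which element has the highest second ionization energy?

IE_2 is the cost of taking one more electron from the +1 cation: Ca⁺ still has 1 valence electron; N⁺ still has 4 valence electrons; O⁺ still has 5 valence electrons; P⁺ still has 4 valence electrons.
All are still removing valence electrons, so compare the +1 ions as you would atoms: IE_2 generally rises across a period (higher Z_eff) and falls down a group (larger shell), subject to the usual subshell exceptions.
Valence configurations: Ca⁺ [Ar]4s¹, N⁺ [He]2s²2p², O⁺ [He]2s²2p³, P⁺ [Ne]3s²3p².
Approximate IE_2 values (kJ/mol): Ca 1145, N 2856, O 3388, P 1907.
Hence IE_2: Ca < P < N < O.

O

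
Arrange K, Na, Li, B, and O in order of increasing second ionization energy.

B, K, O, Na, Li

Consider each +1 ion: K⁺ is the bare [Ar] core; Na⁺ is the bare [Ne] core; Li⁺ is the bare [He] core; B⁺ still has 2 valence electrons; O⁺ still has 5 valence electrons.
Usually core removal costs more than valence removal, but here the competition is close: a tightly held n=2 valence electron can cost more to remove than an n=3 core electron, so the actual values have to decide it.
Valence configurations: B⁺ [He]2s², O⁺ [He]2s²2p³.
The numbers (kJ/mol): K 3052, Na 4562, Li 7298, B 2427, O 3388.
Hence IE_2: B < K < O < Na < Li.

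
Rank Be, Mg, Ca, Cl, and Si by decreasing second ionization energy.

Consider each +1 ion: Be⁺ still has 1 valence electron; Mg⁺ still has 1 valence electron; Ca⁺ still has 1 valence electron; Cl⁺ still has 6 valence electrons; Si⁺ still has 3 valence electrons.
All are still removing valence electrons, so compare the +1 ions as you would atoms: IE_2 generally rises across a period (higher Z_eff) and falls down a group (larger shell), subject to the usual subshell exceptions.
Valence configurations: Be⁺ [He]2s¹, Mg⁺ [Ne]3s¹, Ca⁺ [Ar]4s¹, Cl⁺ [Ne]3s²3p⁴, Si⁺ [Ne]3s²3p¹.
Tabulated IE_2 (kJ/mol): Be 1757, Mg 1451, Ca 1145, Cl 2298, Si 1577.
Overall IE_2 order: Ca < Mg < Si < Be < Cl.

Cl > Be > Si > Mg > Ca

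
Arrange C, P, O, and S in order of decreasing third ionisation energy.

IE_3 is the cost of taking one more electron from the +2 cation: C²⁺ still has 2 valence electrons; P²⁺ still has 3 valence electrons; O²⁺ still has 4 valence electrons; S²⁺ still has 4 valence electrons.
All are still removing valence electrons, so compare the +2 ions as you would atoms: IE_3 generally rises across a period (higher Z_eff) and falls down a group (larger shell), subject to the usual subshell exceptions.
Valence configurations: C²⁺ [He]2s², P²⁺ [Ne]3s²3p¹, O²⁺ [He]2s²2p², S²⁺ [Ne]3s²3p².
The numbers (kJ/mol): C 4620, P 2914, O 5300, S 3357.
Hence IE_3: P < S < C < O.

O > C > S > P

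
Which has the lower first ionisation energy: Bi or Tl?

IE₁ increases left→right with effective nuclear charge and decreases top→bottom as the valence shell moves farther out.
All lie in period 6, so first ionization energy increases left to right.
So Tl has the lower first ionisation energy (Tl < Bi).

Tl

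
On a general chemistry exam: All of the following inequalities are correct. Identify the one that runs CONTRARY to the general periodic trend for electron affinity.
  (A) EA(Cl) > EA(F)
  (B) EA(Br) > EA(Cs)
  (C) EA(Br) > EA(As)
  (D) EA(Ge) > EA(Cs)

(A)

The general trend: electron affinity increases across a period and decreases down a group.
(A) Cl (period 3, group 17) vs F (period 2, group 17): the stated order contradicts the simple trend.
(B) Br (period 4, group 17) vs Cs (period 6, group 1): the stated order agrees with the simple trend.
(C) Br (period 4, group 17) vs As (period 4, group 15): the stated order agrees with the simple trend.
(D) Ge (period 4, group 14) vs Cs (period 6, group 1): the stated order agrees with the simple trend.
The exception is (A): F's small 2p subshell makes the incoming electron feel strong e⁻–e⁻ repulsion, so Cl actually releases more energy on gaining an electron.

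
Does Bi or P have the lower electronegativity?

Bi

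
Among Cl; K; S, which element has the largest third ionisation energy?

The third ionization energy removes an electron from the +2 ion. For each element: Cl²⁺ still has 5 valence electrons; K²⁺ is already 1 electron into the core; S²⁺ still has 4 valence electrons.
Core electrons are held far more tightly than valence electrons, so K tops the IE_3 order.
Valence configurations: Cl²⁺ [Ne]3s²3p³, S²⁺ [Ne]3s²3p².
Tabulated IE_3 (kJ/mol): Cl 3822, K 4420, S 3357.
Putting it together, IE_3: S < Cl < K.

K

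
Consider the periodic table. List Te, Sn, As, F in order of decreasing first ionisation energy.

IE₁ increases left→right with effective nuclear charge and decreases top→bottom as the valence shell moves farther out.
Neither a single period nor a single group — weigh both effects.
Te > Sn: Te lies to the right of Sn in period 5, so the across-period effect alone puts Te higher.
As > Te: period and group pull opposite ways; the down-group shift dominates (947 vs 869 kJ/mol).
F > As: relative to As, both the across-period and down-group shifts push F's first ionization energy up.
Approximate values (kJ/mol): F 1681, As 947, Sn 709, Te 869.
So from highest to lowest: F > As > Te > Sn.

F, As, Te, Sn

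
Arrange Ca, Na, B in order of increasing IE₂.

The second ionization energy removes an electron from the +1 ion. For each element: Ca⁺ still has 1 valence electron; Na⁺ is the bare [Ne] core; B⁺ still has 2 valence electrons.
Breaking into a closed-shell core is much more expensive than removing a leftover valence electron — Na has the largest IE_2 here.
Valence configurations: Ca⁺ [Ar]4s¹, B⁺ [He]2s².
Tabulated IE_2 (kJ/mol): Ca 1145, Na 4562, B 2427.
Overall IE_2 order: Ca < B < Na.

Ca, B, Na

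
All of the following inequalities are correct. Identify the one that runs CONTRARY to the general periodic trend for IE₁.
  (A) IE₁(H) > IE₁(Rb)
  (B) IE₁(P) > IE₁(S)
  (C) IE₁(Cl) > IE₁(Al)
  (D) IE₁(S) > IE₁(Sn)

(B)

The general trend: IE₁ increases across a period and decreases down a group.
(A) H (period 1, group 1) vs Rb (period 5, group 1): the stated order agrees with the simple trend.
(B) P (period 3, group 15) vs S (period 3, group 16): the stated order contradicts the simple trend.
(C) Cl (period 3, group 17) vs Al (period 3, group 13): the stated order agrees with the simple trend.
(D) S (period 3, group 16) vs Sn (period 5, group 14): the stated order agrees with the simple trend.
The exception is (B): S (3p⁴) ionizes more easily than half-filled P (3p³) because the paired 3p electron in S is pushed out by e⁻–e⁻ repulsion.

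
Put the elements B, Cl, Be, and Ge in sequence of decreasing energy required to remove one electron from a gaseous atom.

Cl > Be > B > Ge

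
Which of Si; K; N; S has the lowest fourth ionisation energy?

Si

The fourth ionization energy removes an electron from the +3 ion. For each element: Si³⁺ still has 1 valence electron; K³⁺ is already 2 electrons into the core; N³⁺ still has 2 valence electrons; S³⁺ still has 3 valence electrons.
Usually core removal costs more than valence removal, but here the competition is close: a tightly held n=2 valence electron can cost more to remove than an n=3 core electron, so the actual values have to decide it.
Valence configurations: Si³⁺ [Ne]3s¹, N³⁺ [He]2s², S³⁺ [Ne]3s²3p¹.
The numbers (kJ/mol): Si 4356, K 5877, N 7475, S 4556.
Hence IE_4: Si < S < K < N.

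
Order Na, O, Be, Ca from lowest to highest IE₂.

Ca < Be < O < Na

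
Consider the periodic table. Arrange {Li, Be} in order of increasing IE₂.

After 1 electron has been removed, what remains? Li⁺ is the bare [He] core; Be⁺ still has 1 valence electron.
Core electrons are held far more tightly than valence electrons, so Li tops the IE_2 order.
Approximate IE_2 values (kJ/mol): Li 7298, Be 1757.
Putting it together, IE_2: Be < Li.

Be < Li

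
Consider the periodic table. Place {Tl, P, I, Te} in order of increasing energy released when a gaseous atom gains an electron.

Tl, P, Te, I

Adding an electron releases more energy for atoms nearer the top right (short of the noble gases).
These span different periods and groups, so the two trends combine.
P > Tl: relative to Tl, both the across-period and down-group shifts push P's electron affinity up.
Te > P: period and group pull opposite ways; the across-period shift dominates (190 vs 72 kJ/mol).
I > Te: I lies to the right of Te in period 5, so the across-period effect alone puts I higher.
For reference (kJ/mol): P 72, Te 190, I 295, Tl 19.
So from lowest to highest: Tl < P < Te < I.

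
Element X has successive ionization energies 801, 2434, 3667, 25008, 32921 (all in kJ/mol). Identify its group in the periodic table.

Group 13

Look for the largest jump between consecutive ionization energies: IE4/IE3 ≈ 6.8, far larger than any earlier ratio.
That jump marks the point where a core electron is being removed. So the atom has 3 valence electrons.
A main-group element with 3 valence electrons is in group 13.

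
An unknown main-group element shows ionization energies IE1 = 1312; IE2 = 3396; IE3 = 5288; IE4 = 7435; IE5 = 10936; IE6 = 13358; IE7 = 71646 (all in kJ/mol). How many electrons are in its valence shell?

Look for the largest jump between consecutive ionization energies: IE7/IE6 ≈ 5.4, far larger than any earlier ratio.
That jump marks the point where a core electron is being removed. So the atom has 6 valence electrons.

6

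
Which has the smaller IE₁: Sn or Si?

Si is in period 3, group 14; Sn is in period 5, group 14.
IE₁ increases left→right with effective nuclear charge and decreases top→bottom as the valence shell moves farther out.
All are in group 14, so first ionization energy increases up the group.
So Sn has the smaller IE₁ (Sn < Si).

Sn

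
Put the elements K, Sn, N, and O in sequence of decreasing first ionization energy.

N is in period 2, group 15; O is in period 2, group 16; K is in period 4, group 1; Sn is in period 5, group 14.
Removing the outermost electron gets harder across a period and easier down a group.
Neither a single period nor a single group — weigh both effects.
Sn > K: period and group pull opposite ways; the across-period shift dominates (709 vs 419 kJ/mol).
O > Sn: relative to Sn, both the across-period and down-group shifts push O's first ionization energy up.
N > O: this pair runs against the simple trend — see the exception note.
Note the exception: N has a higher first ionization energy than O, contrary to the simple trend — pairing an electron in O's 2p⁴ costs repulsion energy, so O ionizes more easily than half-filled N (2p³).
Approximate values (kJ/mol): N 1402, O 1314, K 419, Sn 709.
So from highest to lowest: N > O > Sn > K.

N, O, Sn, K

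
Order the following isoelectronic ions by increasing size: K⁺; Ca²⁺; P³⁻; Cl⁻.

Ca²⁺, K⁺, Cl⁻, P³⁻

All of these have 18 electrons, so size is governed by nuclear charge alone: the more protons, the stronger the pull on the same electron cloud, and the smaller the ion.
Nuclear charges: Ca²⁺ (Z=20), K⁺ (Z=19), Cl⁻ (Z=17), P³⁻ (Z=15).
Smallest to largest: Ca²⁺ < K⁺ < Cl⁻ < P³⁻.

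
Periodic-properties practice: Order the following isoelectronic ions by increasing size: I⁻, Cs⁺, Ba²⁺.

All of these have 54 electrons, so size is governed by nuclear charge alone: the more protons, the stronger the pull on the same electron cloud, and the smaller the ion.
Nuclear charges: Ba²⁺ (Z=56), Cs⁺ (Z=55), I⁻ (Z=53).
Smallest to largest: Ba²⁺ < Cs⁺ < I⁻.

Ba²⁺ < Cs⁺ < I⁻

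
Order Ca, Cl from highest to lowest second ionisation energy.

Cl > Ca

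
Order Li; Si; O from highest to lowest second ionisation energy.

Li > O > Si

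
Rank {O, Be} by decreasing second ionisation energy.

O > Be

After 1 electron has been removed, what remains? O⁺ still has 5 valence electrons; Be⁺ still has 1 valence electron.
All are still removing valence electrons, so compare the +1 ions as you would atoms: IE_2 generally rises across a period (higher Z_eff) and falls down a group (larger shell), subject to the usual subshell exceptions.
Valence configurations: O⁺ [He]2s²2p³, Be⁺ [He]2s¹.
Tabulated IE_2 (kJ/mol): O 3388, Be 1757.
Hence IE_2: Be < O.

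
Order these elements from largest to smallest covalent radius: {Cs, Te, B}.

B is in period 2, group 13; Te is in period 5, group 16; Cs is in period 6, group 1.
Across a period the added protons contract the valence shell; down a group each new principal shell makes the atom larger.
These span different periods and groups, so the two trends combine.
Te > B: the two effects oppose for this pair; the down-group effect wins (136 vs 85 pm).
Cs > Te: relative to Te, both the across-period and down-group shifts push Cs's atomic radius up.
Tabulated atomic radius (pm): B 85, Te 136, Cs 232.
So from largest to smallest: Cs > Te > B.

Cs, Te, B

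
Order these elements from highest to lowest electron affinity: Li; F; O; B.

F, O, Li, B

Electron affinity generally becomes more exothermic across a period toward the halogens and less exothermic down a group.
All lie in period 2; the across-period trend (electron affinity increases left to right) applies, with the exception below.
Note the exception: Li has a higher electron affinity than B, contrary to the simple trend — B's ns²np¹ configuration gives only a small electron affinity — the sparsely filled np subshell binds an added electron weakly.
Tabulated electron affinity (kJ/mol): Li 60, B 27, O 141, F 328.
So from highest to lowest: F > O > Li > B.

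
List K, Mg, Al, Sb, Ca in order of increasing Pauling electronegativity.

Mg is in period 3, group 2; Al is in period 3, group 13; K is in period 4, group 1; Ca is in period 4, group 2; Sb is in period 5, group 15.
Electronegativity increases across a period and decreases down a group, tracking effective nuclear charge and atomic size.
These span different periods and groups, so the two trends combine.
Ca > K: Ca lies to the right of K in period 4, so the across-period effect alone puts Ca higher.
Mg > Ca: Mg sits above Ca in group 2, so the down-group effect alone puts Mg higher.
Al > Mg: Al lies to the right of Mg in period 3, so the across-period effect alone puts Al higher.
Sb > Al: the two effects oppose for this pair; the across-period effect wins (2.05 vs 1.61).
Tabulated electronegativity (Pauling): Mg 1.31, Al 1.61, K 0.82, Ca 1.00, Sb 2.05.
So from lowest to highest: K < Ca < Mg < Al < Sb.

K < Ca < Mg < Al < Sb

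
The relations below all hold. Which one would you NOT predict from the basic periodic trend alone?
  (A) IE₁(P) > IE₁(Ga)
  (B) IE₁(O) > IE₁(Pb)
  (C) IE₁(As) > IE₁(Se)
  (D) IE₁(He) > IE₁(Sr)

(C)

The general trend: IE₁ increases across a period and decreases down a group.
(A) P (period 3, group 15) vs Ga (period 4, group 13): the stated order agrees with the simple trend.
(B) O (period 2, group 16) vs Pb (period 6, group 14): the stated order agrees with the simple trend.
(C) As (period 4, group 15) vs Se (period 4, group 16): the stated order contradicts the simple trend.
(D) He (period 1, group 18) vs Sr (period 5, group 2): the stated order agrees with the simple trend.
The exception is (C): Se (4p⁴) ionizes more easily than half-filled As (4p³).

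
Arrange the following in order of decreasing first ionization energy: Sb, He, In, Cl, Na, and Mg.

He, Cl, Sb, Mg, In, Na

He is in period 1, group 18; Na is in period 3, group 1; Mg is in period 3, group 2; Cl is in period 3, group 17; In is in period 5, group 13; Sb is in period 5, group 15.
Across a period the outer electron is held more tightly (higher IE₁); down a group it sits in a higher shell, more shielded, and comes off more easily.
These span different periods and groups, so the two trends combine.
In > Na: period and group pull opposite ways; the across-period shift dominates (558 vs 496 kJ/mol).
Mg > In: the two effects oppose for this pair; the down-group effect wins (738 vs 558 kJ/mol).
Sb > Mg: period and group pull opposite ways; the across-period shift dominates (831 vs 738 kJ/mol).
Cl > Sb: relative to Sb, both the across-period and down-group shifts push Cl's first ionization energy up.
He > Cl: both effects reinforce here, so He is clearly the higher of the two.
For reference (kJ/mol): He 2372, Na 496, Mg 738, Cl 1251, In 558, Sb 831.
So from highest to lowest: He > Cl > Sb > Mg > In > Na.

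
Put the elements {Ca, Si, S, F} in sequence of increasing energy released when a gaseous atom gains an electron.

F is in period 2, group 17; Si is in period 3, group 14; S is in period 3, group 16; Ca is in period 4, group 2.
Electron affinity generally becomes more exothermic across a period toward the halogens and less exothermic down a group.
Neither a single period nor a single group — weigh both effects.
Si > Ca: both effects reinforce here, so Si is clearly the higher of the two.
S > Si: both are in period 3; the period trend gives S the larger value.
F > S: both effects reinforce here, so F is clearly the higher of the two.
For reference (kJ/mol): F 328, Si 134, S 200, Ca 2.
So from lowest to highest: Ca < Si < S < F.

Ca < Si < S < F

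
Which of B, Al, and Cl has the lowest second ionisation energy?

Al

IE_2 is the cost of taking one more electron from the +1 cation: B⁺ still has 2 valence electrons; Al⁺ still has 2 valence electrons; Cl⁺ still has 6 valence electrons.
All are still removing valence electrons, so compare the +1 ions as you would atoms: IE_2 generally rises across a period (higher Z_eff) and falls down a group (larger shell), subject to the usual subshell exceptions.
Valence configurations: B⁺ [He]2s², Al⁺ [Ne]3s², Cl⁺ [Ne]3s²3p⁴.
The numbers (kJ/mol): B 2427, Al 1817, Cl 2298.
So the second ionization energies run Al < Cl < B.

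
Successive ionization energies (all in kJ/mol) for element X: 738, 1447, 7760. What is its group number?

Look for the largest jump between consecutive ionization energies: IE3/IE2 ≈ 5.4, far larger than any earlier ratio.
That jump marks the point where a core electron is being removed. So the atom has 2 valence electrons.
A main-group element with 2 valence electrons is in group 2.

Group 2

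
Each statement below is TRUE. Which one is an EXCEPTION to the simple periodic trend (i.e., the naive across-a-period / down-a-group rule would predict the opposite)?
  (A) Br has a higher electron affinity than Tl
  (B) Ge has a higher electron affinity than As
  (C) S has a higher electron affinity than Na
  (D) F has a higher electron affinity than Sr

The general trend: electron affinity increases across a period and decreases down a group.
(A) Br (period 4, group 17) vs Tl (period 6, group 13): the stated order agrees with the simple trend.
(B) Ge (period 4, group 14) vs As (period 4, group 15): the stated order contradicts the simple trend.
(C) S (period 3, group 16) vs Na (period 3, group 1): the stated order agrees with the simple trend.
(D) F (period 2, group 17) vs Sr (period 5, group 2): the stated order agrees with the simple trend.
The exception is (B): adding an electron to As's half-filled 4p³ is unfavourable, so Ge (4p²) has the more exothermic EA.

(B)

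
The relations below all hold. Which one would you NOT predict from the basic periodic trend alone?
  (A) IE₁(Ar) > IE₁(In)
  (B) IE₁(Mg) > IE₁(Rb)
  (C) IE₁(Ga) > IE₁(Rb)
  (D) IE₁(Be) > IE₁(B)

(D)

The general trend: IE₁ increases across a period and decreases down a group.
(A) Ar (period 3, group 18) vs In (period 5, group 13): the stated order agrees with the simple trend.
(B) Mg (period 3, group 2) vs Rb (period 5, group 1): the stated order agrees with the simple trend.
(C) Ga (period 4, group 13) vs Rb (period 5, group 1): the stated order agrees with the simple trend.
(D) Be (period 2, group 2) vs B (period 2, group 13): the stated order contradicts the simple trend.
The exception is (D): removing B's lone 2p electron is easier than breaking Be's filled 2s².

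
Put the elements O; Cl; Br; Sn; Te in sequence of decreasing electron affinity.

Cl, Br, Te, O, Sn

Atoms with high Z_eff and room in the valence shell (especially the halogens) have the most exothermic electron affinities.
Here both period and group differ, so the two effects have to be weighed against each other.
O > Sn: relative to Sn, both the across-period and down-group shifts push O's electron affinity up.
Te > O: this pair runs against the simple trend — see the exception note.
Br > Te: relative to Te, both the across-period and down-group shifts push Br's electron affinity up.
Cl > Br: Cl sits above Br in group 17, so the down-group effect alone puts Cl higher.
Note the exception: Te has a higher electron affinity than O, contrary to the simple trend — O's compact 2p subshell gives strong electron–electron repulsion on the added electron.
Approximate values (kJ/mol): O 141, Cl 349, Br 325, Sn 107, Te 190.
So from highest to lowest: Cl > Br > Te > O > Sn.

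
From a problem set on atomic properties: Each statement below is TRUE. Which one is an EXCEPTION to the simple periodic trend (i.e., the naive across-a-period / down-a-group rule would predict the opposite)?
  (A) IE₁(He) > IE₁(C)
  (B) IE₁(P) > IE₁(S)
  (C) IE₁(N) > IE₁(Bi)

(B)

The general trend: first ionization energy increases across a period and decreases down a group.
(A) He (period 1, group 18) vs C (period 2, group 14): the stated order agrees with the simple trend.
(B) P (period 3, group 15) vs S (period 3, group 16): the stated order contradicts the simple trend.
(C) N (period 2, group 15) vs Bi (period 6, group 15): the stated order agrees with the simple trend.
The exception is (B): S (3p⁴) ionizes more easily than half-filled P (3p³) because the paired 3p electron in S is pushed out by e⁻–e⁻ repulsion.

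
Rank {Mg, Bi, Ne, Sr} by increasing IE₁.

Sr < Bi < Mg < Ne

Ne is in period 2, group 18; Mg is in period 3, group 2; Sr is in period 5, group 2; Bi is in period 6, group 15.
Removing the outermost electron gets harder across a period and easier down a group.
Here both period and group differ, so the two effects have to be weighed against each other.
Bi > Sr: period and group pull opposite ways; the across-period shift dominates (703 vs 550 kJ/mol).
Mg > Bi: the two effects oppose for this pair; the down-group effect wins (738 vs 703 kJ/mol).
Ne > Mg: both effects reinforce here, so Ne is clearly the higher of the two.
Tabulated first ionization energy (kJ/mol): Ne 2081, Mg 738, Sr 550, Bi 703.
So from lowest to highest: Sr < Bi < Mg < Ne.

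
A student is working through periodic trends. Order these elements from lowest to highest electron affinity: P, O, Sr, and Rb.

O is in period 2, group 16; P is in period 3, group 15; Rb is in period 5, group 1; Sr is in period 5, group 2.
EA tends to increase across a period and decrease down a group, though the pattern is less regular than for IE or radius.
Here both period and group differ, so the two effects have to be weighed against each other.
Rb > Sr: this pair runs against the simple trend — see the exception note.
P > Rb: both effects reinforce here, so P is clearly the higher of the two.
O > P: relative to P, both the across-period and down-group shifts push O's electron affinity up.
Note the exception: Rb has a higher electron affinity than Sr, contrary to the simple trend — adding an electron to Sr (ns²) has to open a new, higher-energy np subshell, which is unfavourable.
Approximate values (kJ/mol): O 141, P 72, Rb 47, Sr 5.
So from lowest to highest: Sr < Rb < P < O.

Sr < Rb < P < O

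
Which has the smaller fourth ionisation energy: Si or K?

Si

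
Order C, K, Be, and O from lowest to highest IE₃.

Consider each +2 ion: C²⁺ still has 2 valence electrons; K²⁺ is already 1 electron into the core; Be²⁺ is the bare [He] core; O²⁺ still has 4 valence electrons.
Usually core removal costs more than valence removal, but here the competition is close: a tightly held n=2 valence electron can cost more to remove than an n=3 core electron, so the actual values have to decide it.
Valence configurations: C²⁺ [He]2s², O²⁺ [He]2s²2p².
The numbers (kJ/mol): C 4620, K 4420, Be 14849, O 5300.
Overall IE_3 order: K < C < O < Be.

K, C, O, Be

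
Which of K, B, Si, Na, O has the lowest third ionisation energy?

Si

After 2 electrons have been removed, what remains? K²⁺ is already 1 electron into the core; B²⁺ still has 1 valence electron; Si²⁺ still has 2 valence electrons; Na²⁺ is already 1 electron into the core; O²⁺ still has 4 valence electrons.
Usually core removal costs more than valence removal, but here the competition is close: a tightly held n=2 valence electron can cost more to remove than an n=3 core electron, so the actual values have to decide it.
Valence configurations: B²⁺ [He]2s¹, Si²⁺ [Ne]3s², O²⁺ [He]2s²2p².
The numbers (kJ/mol): K 4420, B 3660, Si 3232, Na 6910, O 5300.
Overall IE_3 order: Si < B < K < O < Na.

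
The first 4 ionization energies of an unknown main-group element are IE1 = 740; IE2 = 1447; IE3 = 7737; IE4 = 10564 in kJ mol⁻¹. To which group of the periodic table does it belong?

Look for the largest jump between consecutive ionization energies: IE3/IE2 ≈ 5.3, far larger than any earlier ratio.
That jump marks the point where a core electron is being removed. So the atom has 2 valence electrons.
A main-group element with 2 valence electrons is in group 2.

Group 2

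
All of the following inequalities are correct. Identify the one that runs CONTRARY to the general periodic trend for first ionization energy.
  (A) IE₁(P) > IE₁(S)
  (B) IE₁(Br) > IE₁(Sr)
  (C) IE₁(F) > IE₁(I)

The general trend: first ionization energy increases across a period and decreases down a group.
(A) P (period 3, group 15) vs S (period 3, group 16): the stated order contradicts the simple trend.
(B) Br (period 4, group 17) vs Sr (period 5, group 2): the stated order agrees with the simple trend.
(C) F (period 2, group 17) vs I (period 5, group 17): the stated order agrees with the simple trend.
The exception is (A): S (3p⁴) ionizes more easily than half-filled P (3p³) because the paired 3p electron in S is pushed out by e⁻–e⁻ repulsion.

(A)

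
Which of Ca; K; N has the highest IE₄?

N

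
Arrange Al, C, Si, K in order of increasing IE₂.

Consider each +1 ion: Al⁺ still has 2 valence electrons; C⁺ still has 3 valence electrons; Si⁺ still has 3 valence electrons; K⁺ is the bare [Ar] core.
Breaking into a closed-shell core is much more expensive than removing a leftover valence electron — K has the largest IE_2 here.
Valence configurations: Al⁺ [Ne]3s², C⁺ [He]2s²2p¹, Si⁺ [Ne]3s²3p¹.
Si⁺ loses a lone 3p electron whereas Al⁺ must break into a filled 3s² pair, so IE_2(Al) > IE_2(Si) even though Si has the higher nuclear charge.
The numbers (kJ/mol): Al 1817, C 2353, Si 1577, K 3052.
Overall IE_2 order: Si < Al < C < K.

Si, Al, C, K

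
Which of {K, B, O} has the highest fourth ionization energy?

After 3 electrons have been removed, what remains? K³⁺ is already 2 electrons into the core; B³⁺ is the bare [He] core; O³⁺ still has 3 valence electrons.
Usually core removal costs more than valence removal, but here the competition is close: a tightly held n=2 valence electron can cost more to remove than an n=3 core electron, so the actual values have to decide it.
Approximate IE_4 values (kJ/mol): K 5877, B 25026, O 7469.
Putting it together, IE_4: K < O < B.

B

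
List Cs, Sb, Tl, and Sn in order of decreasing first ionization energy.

Sb > Sn > Tl > Cs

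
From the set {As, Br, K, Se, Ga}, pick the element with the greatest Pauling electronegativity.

Br

K is in period 4, group 1; Ga is in period 4, group 13; As is in period 4, group 15; Se is in period 4, group 16; Br is in period 4, group 17.
Electronegativity increases across a period and decreases down a group, tracking effective nuclear charge and atomic size.
All lie in period 4, so electronegativity increases left to right.
The greatest Pauling electronegativity among these belongs to Br.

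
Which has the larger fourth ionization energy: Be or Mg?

Be

The fourth ionization energy removes an electron from the +3 ion. For each element: Be³⁺ is already 1 electron into the core; Mg³⁺ is already 1 electron into the core.
All of these are removing an electron from a noble-gas core or deeper; the smaller core (lower principal quantum number) is held far more tightly, and within a period the higher nuclear charge binds the same core more tightly.
Approximate IE_4 values (kJ/mol): Be 21007, Mg 10543.
Hence IE_4: Mg < Be.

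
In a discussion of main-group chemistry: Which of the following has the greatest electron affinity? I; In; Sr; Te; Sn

I

Sr is in period 5, group 2; In is in period 5, group 13; Sn is in period 5, group 14; Te is in period 5, group 16; I is in period 5, group 17.
Adding an electron releases more energy for atoms nearer the top right (short of the noble gases).
All lie in period 5, so electron affinity increases left to right.
The greatest electron affinity among these belongs to I.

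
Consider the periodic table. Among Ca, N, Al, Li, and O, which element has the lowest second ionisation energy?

Ca

IE_2 is the cost of taking one more electron from the +1 cation: Ca⁺ still has 1 valence electron; N⁺ still has 4 valence electrons; Al⁺ still has 2 valence electrons; Li⁺ is the bare [He] core; O⁺ still has 5 valence electrons.
Breaking into a closed-shell core is much more expensive than removing a leftover valence electron — Li has the largest IE_2 here.
Valence configurations: Ca⁺ [Ar]4s¹, N⁺ [He]2s²2p², Al⁺ [Ne]3s², O⁺ [He]2s²2p³.
The numbers (kJ/mol): Ca 1145, N 2856, Al 1817, Li 7298, O 3388.
Putting it together, IE_2: Ca < Al < N < O < Li.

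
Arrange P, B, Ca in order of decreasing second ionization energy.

B > P > Ca

Consider each +1 ion: P⁺ still has 4 valence electrons; B⁺ still has 2 valence electrons; Ca⁺ still has 1 valence electron.
All are still removing valence electrons, so compare the +1 ions as you would atoms: IE_2 generally rises across a period (higher Z_eff) and falls down a group (larger shell), subject to the usual subshell exceptions.
Valence configurations: P⁺ [Ne]3s²3p², B⁺ [He]2s², Ca⁺ [Ar]4s¹.
Approximate IE_2 values (kJ/mol): P 1907, B 2427, Ca 1145.
Putting it together, IE_2: Ca < P < B.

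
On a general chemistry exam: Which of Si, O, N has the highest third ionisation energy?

O

The third ionization energy removes an electron from the +2 ion. For each element: Si²⁺ still has 2 valence electrons; O²⁺ still has 4 valence electrons; N²⁺ still has 3 valence electrons.
All are still removing valence electrons, so compare the +2 ions as you would atoms: IE_3 generally rises across a period (higher Z_eff) and falls down a group (larger shell), subject to the usual subshell exceptions.
Valence configurations: Si²⁺ [Ne]3s², O²⁺ [He]2s²2p², N²⁺ [He]2s²2p¹.
Approximate IE_3 values (kJ/mol): Si 3232, O 5300, N 4578.
So the third ionization energies run Si < N < O.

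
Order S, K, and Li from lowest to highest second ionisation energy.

After 1 electron has been removed, what remains? S⁺ still has 5 valence electrons; K⁺ is the bare [Ar] core; Li⁺ is the bare [He] core.
Breaking into a closed-shell core is much more expensive than removing a leftover valence electron — K and Li have the largest IE_2 here.
Tabulated IE_2 (kJ/mol): S 2252, K 3052, Li 7298.
Hence IE_2: S < K < Li.

S < K < Li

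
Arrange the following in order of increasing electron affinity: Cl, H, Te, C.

H, C, Te, Cl

H is in period 1, group 1; C is in period 2, group 14; Cl is in period 3, group 17; Te is in period 5, group 16.
EA tends to increase across a period and decrease down a group, though the pattern is less regular than for IE or radius.
Neither a single period nor a single group — weigh both effects.
C > H: period and group pull opposite ways; the across-period shift dominates (122 vs 73 kJ/mol).
Te > C: period and group pull opposite ways; the across-period shift dominates (190 vs 122 kJ/mol).
Cl > Te: relative to Te, both the across-period and down-group shifts push Cl's electron affinity up.
Approximate values (kJ/mol): H 73, C 122, Cl 349, Te 190.
So from lowest to highest: H < C < Te < Cl.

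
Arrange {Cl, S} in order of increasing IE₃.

S < Cl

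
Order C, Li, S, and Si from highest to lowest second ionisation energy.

Li > C > S > Si

The second ionization energy removes an electron from the +1 ion. For each element: C⁺ still has 3 valence electrons; Li⁺ is the bare [He] core; S⁺ still has 5 valence electrons; Si⁺ still has 3 valence electrons.
Breaking into a closed-shell core is much more expensive than removing a leftover valence electron — Li has the largest IE_2 here.
Valence configurations: C⁺ [He]2s²2p¹, S⁺ [Ne]3s²3p³, Si⁺ [Ne]3s²3p¹.
The numbers (kJ/mol): C 2353, Li 7298, S 2252, Si 1577.
So the second ionization energies run Si < S < C < Li.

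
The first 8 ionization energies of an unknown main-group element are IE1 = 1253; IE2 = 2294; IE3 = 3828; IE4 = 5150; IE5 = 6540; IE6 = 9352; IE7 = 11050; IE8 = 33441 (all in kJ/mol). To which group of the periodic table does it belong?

Group 17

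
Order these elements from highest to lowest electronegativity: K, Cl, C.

Cl > C > K

C is in period 2, group 14; Cl is in period 3, group 17; K is in period 4, group 1.
EN rises left→right (higher Z_eff, smaller atoms) and falls top→bottom (larger, more shielded atoms).
These span different periods and groups, so the two trends combine.
C > K: both effects reinforce here, so C is clearly the higher of the two.
Cl > C: period and group pull opposite ways; the across-period shift dominates (3.16 vs 2.55).
Approximate values (Pauling): C 2.55, Cl 3.16, K 0.82.
So from highest to lowest: Cl > C > K.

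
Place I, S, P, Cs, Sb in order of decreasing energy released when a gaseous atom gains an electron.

I > S > Sb > P > Cs

P is in period 3, group 15; S is in period 3, group 16; Sb is in period 5, group 15; I is in period 5, group 17; Cs is in period 6, group 1.
Atoms with high Z_eff and room in the valence shell (especially the halogens) have the most exothermic electron affinities.
These span different periods and groups, so the two trends combine.
P > Cs: both effects reinforce here, so P is clearly the higher of the two.
Sb > P: this pair runs against the simple trend — see the exception note.
S > Sb: both effects reinforce here, so S is clearly the higher of the two.
I > S: period and group pull opposite ways; the across-period shift dominates (295 vs 200 kJ/mol).
Note the exception: Sb has a higher electron affinity than P, contrary to the simple trend — both are half-filled np³, but the pairing/repulsion penalty for the added electron shrinks as the p orbitals become larger and more diffuse down the group, and for Sb that outweighs the weaker nuclear attraction.
Tabulated electron affinity (kJ/mol): P 72, S 200, Sb 103, I 295, Cs 46.
So from highest to lowest: I > S > Sb > P > Cs.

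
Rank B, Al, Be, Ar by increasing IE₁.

Al < B < Be < Ar

Be is in period 2, group 2; B is in period 2, group 13; Al is in period 3, group 13; Ar is in period 3, group 18.
IE₁ increases left→right with effective nuclear charge and decreases top→bottom as the valence shell moves farther out.
Neither a single period nor a single group — weigh both effects.
B > Al: B sits above Al in group 13, so the down-group effect alone puts B higher.
Be > B: this pair runs against the simple trend — see the exception note.
Ar > Be: period and group pull opposite ways; the across-period shift dominates (1521 vs 900 kJ/mol).
Note the exception: Be has a higher first ionization energy than B, contrary to the simple trend — removing B's lone 2p electron is easier than breaking Be's filled 2s².
Approximate values (kJ/mol): Be 900, B 801, Al 578, Ar 1521.
So from lowest to highest: Al < B < Be < Ar.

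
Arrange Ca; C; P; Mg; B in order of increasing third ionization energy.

P < B < C < Ca < Mg

The third ionization energy removes an electron from the +2 ion. For each element: Ca²⁺ is the bare [Ar] core; C²⁺ still has 2 valence electrons; P²⁺ still has 3 valence electrons; Mg²⁺ is the bare [Ne] core; B²⁺ still has 1 valence electron.
Pulling an electron out of a noble-gas core costs far more than removing a remaining valence electron, so Ca and Mg sit at the high end of IE_3.
Valence configurations: C²⁺ [He]2s², P²⁺ [Ne]3s²3p¹, B²⁺ [He]2s¹.
Tabulated IE_3 (kJ/mol): Ca 4912, C 4620, P 2914, Mg 7733, B 3660.
Putting it together, IE_3: P < B < C < Ca < Mg.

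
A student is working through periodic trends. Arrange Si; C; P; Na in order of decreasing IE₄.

After 3 electrons have been removed, what remains? Si³⁺ still has 1 valence electron; C³⁺ still has 1 valence electron; P³⁺ still has 2 valence electrons; Na³⁺ is already 2 electrons into the core.
Breaking into a closed-shell core is much more expensive than removing a leftover valence electron — Na has the largest IE_4 here.
Valence configurations: Si³⁺ [Ne]3s¹, C³⁺ [He]2s¹, P³⁺ [Ne]3s².
Approximate IE_4 values (kJ/mol): Si 4356, C 6223, P 4964, Na 9543.
Putting it together, IE_4: Si < P < C < Na.

Na > C > P > Si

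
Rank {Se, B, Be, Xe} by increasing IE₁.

Be is in period 2, group 2; B is in period 2, group 13; Se is in period 4, group 16; Xe is in period 5, group 18.
IE₁ increases left→right with effective nuclear charge and decreases top→bottom as the valence shell moves farther out.
Here both period and group differ, so the two effects have to be weighed against each other.
Be > B: this pair runs against the simple trend — see the exception note.
Se > Be: the two effects oppose for this pair; the across-period effect wins (941 vs 900 kJ/mol).
Xe > Se: the two effects oppose for this pair; the across-period effect wins (1170 vs 941 kJ/mol).
Note the exception: Be has a higher first ionization energy than B, contrary to the simple trend — removing B's lone 2p electron is easier than breaking Be's filled 2s².
Approximate values (kJ/mol): Be 900, B 801, Se 941, Xe 1170.
So from lowest to highest: B < Be < Se < Xe.

B, Be, Se, Xe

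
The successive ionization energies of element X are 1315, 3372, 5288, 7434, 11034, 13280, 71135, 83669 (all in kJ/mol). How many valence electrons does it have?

6

Look for the largest jump between consecutive ionization energies: IE7/IE6 ≈ 5.4, far larger than any earlier ratio.
That jump marks the point where a core electron is being removed. So the atom has 6 valence electrons.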